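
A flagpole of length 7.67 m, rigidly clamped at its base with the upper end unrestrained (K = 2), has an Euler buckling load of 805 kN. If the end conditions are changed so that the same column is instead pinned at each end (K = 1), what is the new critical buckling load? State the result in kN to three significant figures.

P_cr ≈ 3220 kN

P_cr ∝ 1/K², so P_cr,new = P_cr,old × (K_old/K_new)² = 805 × (2/1)²
= 805 × 4.000 = 3220 kN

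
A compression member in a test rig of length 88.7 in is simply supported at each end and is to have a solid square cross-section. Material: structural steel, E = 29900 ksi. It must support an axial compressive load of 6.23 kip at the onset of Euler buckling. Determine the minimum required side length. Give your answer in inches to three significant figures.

a ≈ 1.19 in

L_e = K·L = 1 × 88.7 = 88.70 in
Required I = P_cr·L_e²/(π²E) = 6.230×10^3 × 88.70² / (π² × 2.99×10^7) = 0.1661 in⁴
Solid square: I = a⁴/12  ⇒  a = (12I)^(1/4) = (12×0.1661)^(1/4) = 1.19 in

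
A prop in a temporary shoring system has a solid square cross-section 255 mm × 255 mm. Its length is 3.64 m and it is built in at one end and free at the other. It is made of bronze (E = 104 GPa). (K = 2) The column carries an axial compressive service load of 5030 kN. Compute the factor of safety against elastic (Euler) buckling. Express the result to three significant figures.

n ≈ 1.36

I = a⁴/12 = 255⁴/12 = 3.524×10^8 mm⁴
I = 3.524×10^8 mm⁴ = 3.524×10^-4 m⁴
Effective length L_e = K·L = 2 × 3.64 = 7.280 m
P_cr = π²EI / L_e² = π² × 104×10⁹ × 3.524×10^-4 / 7.280² = 6.824×10^6 N
Factor of safety n = P_cr / P = 6824.2 / 5030 = 1.36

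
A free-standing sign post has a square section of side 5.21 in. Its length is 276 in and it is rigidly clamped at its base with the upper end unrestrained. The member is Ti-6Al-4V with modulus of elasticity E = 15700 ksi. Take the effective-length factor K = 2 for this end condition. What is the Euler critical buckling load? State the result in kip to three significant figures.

P_cr ≈ 31.2 kip

I = a⁴/12 = 5.21⁴/12 = 61.40 in⁴
Effective length L_e = K·L = 2 × 276 = 552.0 in
P_cr = π²EI / L_e² = π² × 15700×10³ × 61.40 / 552.0² = 3.122×10^4 lb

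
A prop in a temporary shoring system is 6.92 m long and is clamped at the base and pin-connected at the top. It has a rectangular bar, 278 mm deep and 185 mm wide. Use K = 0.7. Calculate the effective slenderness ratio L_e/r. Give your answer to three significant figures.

λ ≈ 90.7

For a rectangle r_min = b/√12 = 185/√12 = 53.40 mm
L_e = K·L = 0.7 × 6.92 m = 4.844 m = 4844.0 mm
λ = L_e / r_min = 4844.0 / 53.40 = 90.7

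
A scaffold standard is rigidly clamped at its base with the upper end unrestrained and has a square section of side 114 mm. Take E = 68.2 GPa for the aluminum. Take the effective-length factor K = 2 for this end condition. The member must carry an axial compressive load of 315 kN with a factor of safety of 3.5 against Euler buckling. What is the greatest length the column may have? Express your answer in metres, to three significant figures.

L_max ≈ 1.47 m

I = a⁴/12 = 114⁴/12 = 1.407×10^7 mm⁴
I = 1.407×10^-5 m⁴
Required critical load P_cr = n·P = 3.5 × 315 = 1102 kN = 1.103×10^6 N
From P_cr = π²EI/(K·L)²:  L = (1/K)·√(π²EI/P_cr) = (1/2)·√(π²×6.82×10^10×1.407×10^-5/1.103×10^6)
L = 1.47 m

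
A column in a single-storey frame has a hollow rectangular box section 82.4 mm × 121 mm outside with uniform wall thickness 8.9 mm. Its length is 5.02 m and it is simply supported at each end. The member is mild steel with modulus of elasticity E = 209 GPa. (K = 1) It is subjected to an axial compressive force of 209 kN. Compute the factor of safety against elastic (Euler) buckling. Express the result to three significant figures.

Inner dimensions: h_i = 121 − 2×8.9 = 103.2 mm, b_i = 82.4 − 2×8.9 = 64.60 mm
Weak-axis I_min = (h_o·b_o³ − h_i·b_i³)/12 with b_o = 82.4, b_i = 64.60 mm (shorter outer/inner sides).
I_min = (121×82.4³ − 103.2×64.60³)/12 = 3.323×10^6 mm⁴
I = 3.323×10^6 mm⁴ = 3.323×10^-6 m⁴
Effective length L_e = K·L = 1 × 5.02 = 5.020 m
P_cr = π²EI / L_e² = π² × 209×10⁹ × 3.323×10^-6 / 5.020² = 2.720×10^5 N
Factor of safety n = P_cr / P = 272.00 / 209 = 1.30

n ≈ 1.30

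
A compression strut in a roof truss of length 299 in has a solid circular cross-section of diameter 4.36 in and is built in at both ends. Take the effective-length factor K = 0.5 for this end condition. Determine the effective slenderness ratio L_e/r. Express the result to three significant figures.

λ ≈ 137

I = πd⁴/64 = π×4.36⁴/64 = 17.74 in⁴
A = 14.93 in²;  r_min = √(I/A) = √(17.74/14.93) = 1.090 in
L_e = K·L = 0.5 × 299 = 149.5 in
λ = L_e / r_min = 149.50 / 1.090 = 137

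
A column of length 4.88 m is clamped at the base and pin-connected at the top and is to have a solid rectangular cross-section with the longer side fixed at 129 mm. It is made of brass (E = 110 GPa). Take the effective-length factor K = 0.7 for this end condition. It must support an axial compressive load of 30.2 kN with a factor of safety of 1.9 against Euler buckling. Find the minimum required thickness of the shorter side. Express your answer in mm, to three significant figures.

b ≈ 38.6 mm

Required P_cr = n·P = 1.9 × 30.2 = 57.38 kN
L_e = K·L = 0.7 × 4.88 = 3.416 m
Required I = P_cr·L_e²/(π²E) = 5.738×10^4 × 3.416² / (π² × 1.10×10^11) = 6.167×10^-7 m⁴
I_req = 6.167×10^5 mm⁴
Rectangle, weak axis: I_min = h·b³/12 with h = 129 mm fixed  ⇒  b = (12I/h)^(1/3) = 38.6 mm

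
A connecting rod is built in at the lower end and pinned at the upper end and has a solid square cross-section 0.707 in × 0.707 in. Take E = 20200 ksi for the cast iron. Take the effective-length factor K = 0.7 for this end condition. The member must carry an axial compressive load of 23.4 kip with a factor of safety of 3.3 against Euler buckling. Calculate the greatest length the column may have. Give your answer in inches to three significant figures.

L_max ≈ 10.5 in

I = a⁴/12 = 0.707⁴/12 = 2.082×10^-2 in⁴
Required critical load P_cr = n·P = 3.3 × 23.4 = 77.22 kip = 7.722×10^4 lb
From P_cr = π²EI/(K·L)²:  L = (1/K)·√(π²EI/P_cr) = (1/0.7)·√(π²×2.02×10^7×2.082×10^-2/7.722×10^4)
L = 10.5 in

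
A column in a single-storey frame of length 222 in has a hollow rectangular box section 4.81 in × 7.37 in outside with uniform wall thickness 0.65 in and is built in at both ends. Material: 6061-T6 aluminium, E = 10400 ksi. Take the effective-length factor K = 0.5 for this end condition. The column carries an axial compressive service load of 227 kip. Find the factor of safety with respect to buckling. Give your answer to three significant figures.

n ≈ 1.71

Inner dimensions: h_i = 7.37 − 2×0.65 = 6.070 in, b_i = 4.81 − 2×0.65 = 3.510 in
Weak-axis I_min = (h_o·b_o³ − h_i·b_i³)/12 with b_o = 4.81, b_i = 3.510 in (shorter outer/inner sides).
I_min = (7.37×4.81³ − 6.070×3.510³)/12 = 46.47 in⁴
Effective length L_e = K·L = 0.5 × 222 = 111.0 in
P_cr = π²EI / L_e² = π² × 10400×10³ × 46.47 / 111.0² = 3.872×10^5 lb
Factor of safety n = P_cr / P = 387.16 / 227 = 1.71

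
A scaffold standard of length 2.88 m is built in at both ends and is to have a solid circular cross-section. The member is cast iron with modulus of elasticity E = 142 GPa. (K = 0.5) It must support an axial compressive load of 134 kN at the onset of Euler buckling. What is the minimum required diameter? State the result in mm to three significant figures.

d ≈ 44.8 mm

L_e = K·L = 0.5 × 2.88 = 1.440 m
Required I = P_cr·L_e²/(π²E) = 1.340×10^5 × 1.440² / (π² × 1.42×10^11) = 1.983×10^-7 m⁴
I_req = 1.983×10^5 mm⁴
Solid circle: I = πd⁴/64  ⇒  d = (64I/π)^(1/4) = (64×1.983×10^5/π)^(1/4) = 44.8 mm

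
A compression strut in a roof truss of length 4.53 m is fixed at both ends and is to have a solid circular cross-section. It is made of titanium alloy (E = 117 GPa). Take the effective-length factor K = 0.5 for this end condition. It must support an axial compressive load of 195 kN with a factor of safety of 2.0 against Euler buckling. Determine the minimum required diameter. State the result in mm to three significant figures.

d ≈ 77.1 mm

Required P_cr = n·P = 2.0 × 195 = 390.0 kN
L_e = K·L = 0.5 × 4.53 = 2.265 m
Required I = P_cr·L_e²/(π²E) = 3.900×10^5 × 2.265² / (π² × 1.17×10^11) = 1.733×10^-6 m⁴
I_req = 1.733×10^6 mm⁴
Solid circle: I = πd⁴/64  ⇒  d = (64I/π)^(1/4) = (64×1.733×10^6/π)^(1/4) = 77.1 mm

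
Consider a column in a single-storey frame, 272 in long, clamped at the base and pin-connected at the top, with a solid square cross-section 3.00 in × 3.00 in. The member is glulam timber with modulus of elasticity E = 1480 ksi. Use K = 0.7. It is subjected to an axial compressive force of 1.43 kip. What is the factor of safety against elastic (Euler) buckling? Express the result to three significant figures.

I = a⁴/12 = 3.00⁴/12 = 6.750 in⁴
Effective length L_e = K·L = 0.7 × 272 = 190.4 in
P_cr = π²EI / L_e² = π² × 1480×10³ × 6.750 / 190.4² = 2.720×10^3 lb
Factor of safety n = P_cr / P = 2.7198 / 1.43 = 1.90

n ≈ 1.90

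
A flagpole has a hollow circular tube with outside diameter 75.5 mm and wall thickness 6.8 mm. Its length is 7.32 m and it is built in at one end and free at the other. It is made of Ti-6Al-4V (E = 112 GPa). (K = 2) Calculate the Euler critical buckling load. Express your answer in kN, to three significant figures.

P_cr ≈ 4.51 kN

Inner diameter d_i = 75.5 − 2×6.8 = 61.90 mm
I = π(d_o⁴ − d_i⁴)/64 = π(75.5⁴ − 61.90⁴)/64 = 8.743×10^5 mm⁴
I = 8.743×10^5 mm⁴ = 8.743×10^-7 m⁴
Effective length L_e = K·L = 2 × 7.32 = 14.64 m
P_cr = π²EI / L_e² = π² × 112×10⁹ × 8.743×10^-7 / 14.64² = 4.509×10^3 N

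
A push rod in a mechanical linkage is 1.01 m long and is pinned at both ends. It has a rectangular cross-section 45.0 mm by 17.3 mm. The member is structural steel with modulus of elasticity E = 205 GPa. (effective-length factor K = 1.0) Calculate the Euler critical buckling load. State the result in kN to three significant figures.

P_cr ≈ 38.5 kN

Buckling occurs about the weak axis: I_min = h·b³/12 with b = 17.3 mm (the shorter side).
I_min = 45.0×17.3³/12 = 1.942×10^4 mm⁴
I = 1.942×10^4 mm⁴ = 1.942×10^-8 m⁴
Effective length L_e = K·L = 1 × 1.01 = 1.010 m
P_cr = π²EI / L_e² = π² × 205×10⁹ × 1.942×10^-8 / 1.010² = 3.851×10^4 N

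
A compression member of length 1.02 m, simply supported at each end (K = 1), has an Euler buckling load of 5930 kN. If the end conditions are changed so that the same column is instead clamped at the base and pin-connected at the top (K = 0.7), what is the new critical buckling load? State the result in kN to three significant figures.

P_cr ≈ 12100 kN

P_cr ∝ 1/K², so P_cr,new = P_cr,old × (K_old/K_new)² = 5930 × (1/0.7)²
= 5930 × 2.041 = 12100 kN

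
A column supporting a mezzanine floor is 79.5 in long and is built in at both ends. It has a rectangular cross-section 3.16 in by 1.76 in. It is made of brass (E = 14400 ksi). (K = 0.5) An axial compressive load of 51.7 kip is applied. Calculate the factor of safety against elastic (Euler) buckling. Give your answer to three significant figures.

n ≈ 2.50

Buckling occurs about the weak axis: I_min = h·b³/12 with b = 1.76 in (the shorter side).
I_min = 3.16×1.76³/12 = 1.436 in⁴
Effective length L_e = K·L = 0.5 × 79.5 = 39.75 in
P_cr = π²EI / L_e² = π² × 14400×10³ × 1.436 / 39.75² = 1.291×10^5 lb
Factor of safety n = P_cr / P = 129.13 / 51.7 = 2.50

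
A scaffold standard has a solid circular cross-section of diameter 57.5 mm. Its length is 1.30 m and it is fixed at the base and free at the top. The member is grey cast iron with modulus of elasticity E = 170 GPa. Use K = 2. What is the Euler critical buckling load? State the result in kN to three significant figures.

P_cr ≈ 133 kN

I = πd⁴/64 = π×57.5⁴/64 = 5.366×10^5 mm⁴
I = 5.366×10^5 mm⁴ = 5.366×10^-7 m⁴
Effective length L_e = K·L = 2 × 1.30 = 2.600 m
P_cr = π²EI / L_e² = π² × 170×10⁹ × 5.366×10^-7 / 2.600² = 1.332×10^5 N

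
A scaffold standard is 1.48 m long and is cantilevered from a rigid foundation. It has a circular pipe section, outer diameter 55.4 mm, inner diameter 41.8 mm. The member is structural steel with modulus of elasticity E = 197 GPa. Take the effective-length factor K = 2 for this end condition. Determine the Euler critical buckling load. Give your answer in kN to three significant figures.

P_cr ≈ 69.4 kN

d_o = 55.4 mm, d_i = 41.8 mm
I = π(d_o⁴ − d_i⁴)/64 = π(55.4⁴ − 41.80⁴)/64 = 3.125×10^5 mm⁴
I = 3.125×10^5 mm⁴ = 3.125×10^-7 m⁴
Effective length L_e = K·L = 2 × 1.48 = 2.960 m
P_cr = π²EI / L_e² = π² × 197×10⁹ × 3.125×10^-7 / 2.960² = 6.936×10^4 N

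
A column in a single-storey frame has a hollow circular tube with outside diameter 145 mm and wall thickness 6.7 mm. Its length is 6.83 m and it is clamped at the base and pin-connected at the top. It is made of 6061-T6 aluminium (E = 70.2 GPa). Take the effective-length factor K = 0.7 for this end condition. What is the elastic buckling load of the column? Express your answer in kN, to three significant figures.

P_cr ≈ 211 kN

Inner diameter d_i = 145 − 2×6.7 = 131.6 mm
I = π(d_o⁴ − d_i⁴)/64 = π(145⁴ − 131.6⁴)/64 = 6.976×10^6 mm⁴
I = 6.976×10^6 mm⁴ = 6.976×10^-6 m⁴
Effective length L_e = K·L = 0.7 × 6.83 = 4.781 m
P_cr = π²EI / L_e² = π² × 70.2×10⁹ × 6.976×10^-6 / 4.781² = 2.115×10^5 N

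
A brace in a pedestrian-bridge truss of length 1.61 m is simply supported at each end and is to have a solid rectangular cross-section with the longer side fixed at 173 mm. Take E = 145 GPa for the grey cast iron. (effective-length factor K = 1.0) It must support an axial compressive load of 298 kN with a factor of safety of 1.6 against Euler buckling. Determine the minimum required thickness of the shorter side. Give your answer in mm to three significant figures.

Required P_cr = n·P = 1.6 × 298 = 476.8 kN
L_e = K·L = 1 × 1.61 = 1.610 m
Required I = P_cr·L_e²/(π²E) = 4.768×10^5 × 1.610² / (π² × 1.45×10^11) = 8.636×10^-7 m⁴
I_req = 8.636×10^5 mm⁴
Rectangle, weak axis: I_min = h·b³/12 with h = 173 mm fixed  ⇒  b = (12I/h)^(1/3) = 39.1 mm

b ≈ 39.1 mm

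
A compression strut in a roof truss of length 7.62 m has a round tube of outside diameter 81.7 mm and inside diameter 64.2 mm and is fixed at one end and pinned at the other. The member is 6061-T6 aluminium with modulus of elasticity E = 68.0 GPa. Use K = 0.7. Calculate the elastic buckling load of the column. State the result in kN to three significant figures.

d_o = 81.7 mm, d_i = 64.2 mm
I = π(d_o⁴ − d_i⁴)/64 = π(81.7⁴ − 64.20⁴)/64 = 1.353×10^6 mm⁴
I = 1.353×10^6 mm⁴ = 1.353×10^-6 m⁴
Effective length L_e = K·L = 0.7 × 7.62 = 5.334 m
P_cr = π²EI / L_e² = π² × 68.0×10⁹ × 1.353×10^-6 / 5.334² = 3.192×10^4 N

P_cr ≈ 31.9 kN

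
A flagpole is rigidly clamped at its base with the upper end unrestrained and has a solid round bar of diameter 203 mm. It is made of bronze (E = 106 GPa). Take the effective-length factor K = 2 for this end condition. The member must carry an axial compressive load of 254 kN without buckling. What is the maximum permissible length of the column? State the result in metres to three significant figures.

L_max ≈ 9.26 m

I = πd⁴/64 = π×203⁴/64 = 8.336×10^7 mm⁴
I = 8.336×10^-5 m⁴
At the buckling limit P_cr = P = 2.540×10^5 N
From P_cr = π²EI/(K·L)²:  L = (1/K)·√(π²EI/P_cr) = (1/2)·√(π²×1.06×10^11×8.336×10^-5/2.540×10^5)
L = 9.26 m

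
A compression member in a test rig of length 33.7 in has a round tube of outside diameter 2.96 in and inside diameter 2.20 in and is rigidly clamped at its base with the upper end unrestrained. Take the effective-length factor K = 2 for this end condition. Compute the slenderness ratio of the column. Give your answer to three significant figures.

λ ≈ 73.1

d_o = 2.96 in, d_i = 2.20 in
I = π(d_o⁴ − d_i⁴)/64 = π(2.96⁴ − 2.200⁴)/64 = 2.618 in⁴
A = 3.080 in²;  r_min = √(I/A) = √(2.618/3.080) = 0.9220 in
L_e = K·L = 2 × 33.7 = 67.40 in
λ = L_e / r_min = 67.400 / 0.9220 = 73.1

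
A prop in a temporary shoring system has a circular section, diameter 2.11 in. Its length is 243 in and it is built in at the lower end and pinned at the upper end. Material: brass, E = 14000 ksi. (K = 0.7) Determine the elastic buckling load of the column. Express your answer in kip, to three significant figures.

P_cr ≈ 4.65 kip

I = πd⁴/64 = π×2.11⁴/64 = 0.9730 in⁴
Effective length L_e = K·L = 0.7 × 243 = 170.1 in
P_cr = π²EI / L_e² = π² × 14000×10³ × 0.9730 / 170.1² = 4.646×10^3 lb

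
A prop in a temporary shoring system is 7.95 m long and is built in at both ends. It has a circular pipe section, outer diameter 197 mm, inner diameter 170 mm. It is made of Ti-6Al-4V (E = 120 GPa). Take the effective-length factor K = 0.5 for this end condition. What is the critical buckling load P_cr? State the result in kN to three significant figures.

d_o = 197 mm, d_i = 170 mm
I = π(d_o⁴ − d_i⁴)/64 = π(197⁴ − 170.0⁴)/64 = 3.293×10^7 mm⁴
I = 3.293×10^7 mm⁴ = 3.293×10^-5 m⁴
Effective length L_e = K·L = 0.5 × 7.95 = 3.975 m
P_cr = π²EI / L_e² = π² × 120×10⁹ × 3.293×10^-5 / 3.975² = 2.469×10^6 N

P_cr ≈ 2470 kN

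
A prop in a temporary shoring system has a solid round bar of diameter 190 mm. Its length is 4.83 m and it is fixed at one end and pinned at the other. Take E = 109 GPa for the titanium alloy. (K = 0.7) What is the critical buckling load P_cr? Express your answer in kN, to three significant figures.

I = πd⁴/64 = π×190⁴/64 = 6.397×10^7 mm⁴
I = 6.397×10^7 mm⁴ = 6.397×10^-5 m⁴
Effective length L_e = K·L = 0.7 × 4.83 = 3.381 m
P_cr = π²EI / L_e² = π² × 109×10⁹ × 6.397×10^-5 / 3.381² = 6.020×10^6 N

P_cr ≈ 6020 kN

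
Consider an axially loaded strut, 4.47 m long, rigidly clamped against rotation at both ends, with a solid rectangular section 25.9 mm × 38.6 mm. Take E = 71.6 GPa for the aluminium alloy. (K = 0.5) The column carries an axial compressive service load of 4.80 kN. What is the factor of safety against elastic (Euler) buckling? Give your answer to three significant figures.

Buckling occurs about the weak axis: I_min = h·b³/12 with b = 25.9 mm (the shorter side).
I_min = 38.6×25.9³/12 = 5.589×10^4 mm⁴
I = 5.589×10^4 mm⁴ = 5.589×10^-8 m⁴
Effective length L_e = K·L = 0.5 × 4.47 = 2.235 m
P_cr = π²EI / L_e² = π² × 71.6×10⁹ × 5.589×10^-8 / 2.235² = 7.906×10^3 N
Factor of safety n = P_cr / P = 7.9061 / 4.80 = 1.65

n ≈ 1.65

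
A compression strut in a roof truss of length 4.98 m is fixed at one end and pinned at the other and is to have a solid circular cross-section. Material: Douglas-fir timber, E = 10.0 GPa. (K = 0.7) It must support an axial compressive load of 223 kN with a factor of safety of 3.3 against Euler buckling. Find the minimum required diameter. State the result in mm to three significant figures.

d ≈ 207 mm

Required P_cr = n·P = 3.3 × 223 = 735.9 kN
L_e = K·L = 0.7 × 4.98 = 3.486 m
Required I = P_cr·L_e²/(π²E) = 7.359×10^5 × 3.486² / (π² × 1.00×10^10) = 9.061×10^-5 m⁴
I_req = 9.061×10^7 mm⁴
Solid circle: I = πd⁴/64  ⇒  d = (64I/π)^(1/4) = (64×9.061×10^7/π)^(1/4) = 207 mm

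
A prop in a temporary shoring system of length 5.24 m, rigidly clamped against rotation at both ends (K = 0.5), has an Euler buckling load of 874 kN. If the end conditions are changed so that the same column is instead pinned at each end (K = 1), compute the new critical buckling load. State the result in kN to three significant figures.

P_cr ∝ 1/K², so P_cr,new = P_cr,old × (K_old/K_new)² = 874 × (0.5/1)²
= 874 × 0.2500 = 218 kN

P_cr ≈ 218 kN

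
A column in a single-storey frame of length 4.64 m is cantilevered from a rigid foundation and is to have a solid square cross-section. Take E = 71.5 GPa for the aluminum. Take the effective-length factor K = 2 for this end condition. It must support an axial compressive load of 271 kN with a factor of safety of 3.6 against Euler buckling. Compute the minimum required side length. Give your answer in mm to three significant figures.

a ≈ 194 mm

Required P_cr = n·P = 3.6 × 271 = 975.6 kN
L_e = K·L = 2 × 4.64 = 9.280 m
Required I = P_cr·L_e²/(π²E) = 9.756×10^5 × 9.280² / (π² × 7.15×10^10) = 1.191×10^-4 m⁴
I_req = 1.191×10^8 mm⁴
Solid square: I = a⁴/12  ⇒  a = (12I)^(1/4) = (12×1.191×10^8)^(1/4) = 194 mm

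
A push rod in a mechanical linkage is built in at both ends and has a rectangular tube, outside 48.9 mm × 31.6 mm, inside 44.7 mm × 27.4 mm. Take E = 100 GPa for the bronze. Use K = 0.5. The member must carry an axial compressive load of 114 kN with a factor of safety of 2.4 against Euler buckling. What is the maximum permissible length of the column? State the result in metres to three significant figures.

Weak-axis I_min = (h_o·b_o³ − h_i·b_i³)/12 with b_o = 31.6, b_i = 27.40 mm (shorter outer/inner sides).
I_min = (48.9×31.6³ − 44.70×27.40³)/12 = 5.196×10^4 mm⁴
I = 5.196×10^-8 m⁴
Required critical load P_cr = n·P = 2.4 × 114 = 273.6 kN = 2.736×10^5 N
From P_cr = π²EI/(K·L)²:  L = (1/K)·√(π²EI/P_cr) = (1/0.5)·√(π²×1.00×10^11×5.196×10^-8/2.736×10^5)
L = 0.866 m

L_max ≈ 0.866 m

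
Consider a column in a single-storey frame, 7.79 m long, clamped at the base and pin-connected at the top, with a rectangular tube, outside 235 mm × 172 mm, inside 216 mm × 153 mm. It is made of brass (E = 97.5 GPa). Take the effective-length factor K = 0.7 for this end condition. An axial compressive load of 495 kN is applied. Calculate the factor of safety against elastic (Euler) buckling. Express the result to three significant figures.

n ≈ 2.30

Weak-axis I_min = (h_o·b_o³ − h_i·b_i³)/12 with b_o = 172, b_i = 153.0 mm (shorter outer/inner sides).
I_min = (235×172³ − 216.0×153.0³)/12 = 3.518×10^7 mm⁴
I = 3.518×10^7 mm⁴ = 3.518×10^-5 m⁴
Effective length L_e = K·L = 0.7 × 7.79 = 5.453 m
P_cr = π²EI / L_e² = π² × 97.5×10⁹ × 3.518×10^-5 / 5.453² = 1.139×10^6 N
Factor of safety n = P_cr / P = 1138.5 / 495 = 2.30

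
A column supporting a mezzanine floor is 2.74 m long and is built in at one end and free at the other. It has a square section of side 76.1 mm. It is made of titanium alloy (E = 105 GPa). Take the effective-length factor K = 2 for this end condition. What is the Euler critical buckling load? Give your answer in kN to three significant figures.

I = a⁴/12 = 76.1⁴/12 = 2.795×10^6 mm⁴
I = 2.795×10^6 mm⁴ = 2.795×10^-6 m⁴
Effective length L_e = K·L = 2 × 2.74 = 5.480 m
P_cr = π²EI / L_e² = π² × 105×10⁹ × 2.795×10^-6 / 5.480² = 9.645×10^4 N

P_cr ≈ 96.4 kN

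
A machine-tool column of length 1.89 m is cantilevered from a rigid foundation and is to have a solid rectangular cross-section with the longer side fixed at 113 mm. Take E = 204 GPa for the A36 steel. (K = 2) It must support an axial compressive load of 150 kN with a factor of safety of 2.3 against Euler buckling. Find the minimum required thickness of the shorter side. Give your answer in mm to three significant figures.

Required P_cr = n·P = 2.3 × 150 = 345.0 kN
L_e = K·L = 2 × 1.89 = 3.780 m
Required I = P_cr·L_e²/(π²E) = 3.450×10^5 × 3.780² / (π² × 2.04×10^11) = 2.448×10^-6 m⁴
I_req = 2.448×10^6 mm⁴
Rectangle, weak axis: I_min = h·b³/12 with h = 113 mm fixed  ⇒  b = (12I/h)^(1/3) = 63.8 mm

b ≈ 63.8 mm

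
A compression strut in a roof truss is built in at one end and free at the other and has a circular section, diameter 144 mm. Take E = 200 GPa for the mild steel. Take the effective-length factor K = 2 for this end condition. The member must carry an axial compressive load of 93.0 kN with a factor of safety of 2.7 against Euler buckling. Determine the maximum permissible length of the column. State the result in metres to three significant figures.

L_max ≈ 6.44 m

I = πd⁴/64 = π×144⁴/64 = 2.111×10^7 mm⁴
I = 2.111×10^-5 m⁴
Required critical load P_cr = n·P = 2.7 × 93.0 = 251.1 kN = 2.511×10^5 N
From P_cr = π²EI/(K·L)²:  L = (1/K)·√(π²EI/P_cr) = (1/2)·√(π²×2.00×10^11×2.111×10^-5/2.511×10^5)
L = 6.44 m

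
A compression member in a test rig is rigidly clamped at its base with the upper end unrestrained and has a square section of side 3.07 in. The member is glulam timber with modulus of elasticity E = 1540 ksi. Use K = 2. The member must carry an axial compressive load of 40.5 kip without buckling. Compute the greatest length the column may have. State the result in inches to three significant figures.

L_max ≈ 26.4 in

I = a⁴/12 = 3.07⁴/12 = 7.402 in⁴
At the buckling limit P_cr = P = 4.050×10^4 lb
From P_cr = π²EI/(K·L)²:  L = (1/K)·√(π²EI/P_cr) = (1/2)·√(π²×1.54×10^6×7.402/4.050×10^4)
L = 26.4 in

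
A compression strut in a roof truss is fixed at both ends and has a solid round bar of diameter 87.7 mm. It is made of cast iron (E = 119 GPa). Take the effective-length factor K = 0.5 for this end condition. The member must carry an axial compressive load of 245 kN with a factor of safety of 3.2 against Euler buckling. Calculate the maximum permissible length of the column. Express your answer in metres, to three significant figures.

L_max ≈ 4.17 m

I = πd⁴/64 = π×87.7⁴/64 = 2.904×10^6 mm⁴
I = 2.904×10^-6 m⁴
Required critical load P_cr = n·P = 3.2 × 245 = 784.0 kN = 7.840×10^5 N
From P_cr = π²EI/(K·L)²:  L = (1/K)·√(π²EI/P_cr) = (1/0.5)·√(π²×1.19×10^11×2.904×10^-6/7.840×10^5)
L = 4.17 m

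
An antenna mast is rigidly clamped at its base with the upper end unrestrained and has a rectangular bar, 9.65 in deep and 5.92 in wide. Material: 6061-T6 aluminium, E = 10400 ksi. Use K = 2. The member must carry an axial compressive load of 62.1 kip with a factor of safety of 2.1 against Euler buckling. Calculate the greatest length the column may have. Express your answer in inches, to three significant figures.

Buckling occurs about the weak axis: I_min = h·b³/12 with b = 5.92 in (the shorter side).
I_min = 9.65×5.92³/12 = 166.8 in⁴
Required critical load P_cr = n·P = 2.1 × 62.1 = 130.4 kip = 1.304×10^5 lb
From P_cr = π²EI/(K·L)²:  L = (1/K)·√(π²EI/P_cr) = (1/2)·√(π²×1.04×10^7×166.8/1.304×10^5)
L = 181 in

L_max ≈ 181 in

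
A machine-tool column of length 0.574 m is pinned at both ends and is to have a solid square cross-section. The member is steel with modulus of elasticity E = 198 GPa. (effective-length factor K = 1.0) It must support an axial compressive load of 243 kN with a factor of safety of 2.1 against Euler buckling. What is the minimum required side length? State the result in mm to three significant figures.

a ≈ 31.9 mm

Required P_cr = n·P = 2.1 × 243 = 510.3 kN
L_e = K·L = 1 × 0.574 = 0.5740 m
Required I = P_cr·L_e²/(π²E) = 5.103×10^5 × 0.5740² / (π² × 1.98×10^11) = 8.604×10^-8 m⁴
I_req = 8.604×10^4 mm⁴
Solid square: I = a⁴/12  ⇒  a = (12I)^(1/4) = (12×8.604×10^4)^(1/4) = 31.9 mm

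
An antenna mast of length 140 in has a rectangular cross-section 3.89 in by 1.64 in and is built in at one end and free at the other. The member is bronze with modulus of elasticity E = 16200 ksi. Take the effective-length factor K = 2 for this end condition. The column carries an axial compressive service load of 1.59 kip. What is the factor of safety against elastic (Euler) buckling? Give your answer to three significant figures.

Buckling occurs about the weak axis: I_min = h·b³/12 with b = 1.64 in (the shorter side).
I_min = 3.89×1.64³/12 = 1.430 in⁴
Effective length L_e = K·L = 2 × 140 = 280.0 in
P_cr = π²EI / L_e² = π² × 16200×10³ × 1.430 / 280.0² = 2.916×10^3 lb
Factor of safety n = P_cr / P = 2.9161 / 1.59 = 1.83

n ≈ 1.83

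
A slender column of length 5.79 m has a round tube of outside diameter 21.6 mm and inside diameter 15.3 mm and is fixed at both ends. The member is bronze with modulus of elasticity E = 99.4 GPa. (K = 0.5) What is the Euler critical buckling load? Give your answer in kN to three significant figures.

d_o = 21.6 mm, d_i = 15.3 mm
I = π(d_o⁴ − d_i⁴)/64 = π(21.6⁴ − 15.30⁴)/64 = 7.995×10^3 mm⁴
I = 7.995×10^3 mm⁴ = 7.995×10^-9 m⁴
Effective length L_e = K·L = 0.5 × 5.79 = 2.895 m
P_cr = π²EI / L_e² = π² × 99.4×10⁹ × 7.995×10^-9 / 2.895² = 935.9 N

P_cr ≈ 0.936 kN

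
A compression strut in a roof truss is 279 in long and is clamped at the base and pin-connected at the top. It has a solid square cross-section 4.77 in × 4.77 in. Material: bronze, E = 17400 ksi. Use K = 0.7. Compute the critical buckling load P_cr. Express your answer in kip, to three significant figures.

P_cr ≈ 194 kip

I = a⁴/12 = 4.77⁴/12 = 43.14 in⁴
Effective length L_e = K·L = 0.7 × 279 = 195.3 in
P_cr = π²EI / L_e² = π² × 17400×10³ × 43.14 / 195.3² = 1.942×10^5 lb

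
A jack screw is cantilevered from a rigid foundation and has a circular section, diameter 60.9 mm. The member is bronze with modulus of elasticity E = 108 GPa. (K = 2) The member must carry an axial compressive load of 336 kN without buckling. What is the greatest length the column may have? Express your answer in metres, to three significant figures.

I = πd⁴/64 = π×60.9⁴/64 = 6.752×10^5 mm⁴
I = 6.752×10^-7 m⁴
At the buckling limit P_cr = P = 3.360×10^5 N
From P_cr = π²EI/(K·L)²:  L = (1/K)·√(π²EI/P_cr) = (1/2)·√(π²×1.08×10^11×6.752×10^-7/3.360×10^5)
L = 0.732 m

L_max ≈ 0.732 m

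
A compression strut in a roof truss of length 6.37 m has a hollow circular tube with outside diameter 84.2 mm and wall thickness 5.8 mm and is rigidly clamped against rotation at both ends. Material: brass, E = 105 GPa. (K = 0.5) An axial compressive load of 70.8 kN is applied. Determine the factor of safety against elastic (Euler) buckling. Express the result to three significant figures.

n ≈ 1.59

Inner diameter d_i = 84.2 − 2×5.8 = 72.60 mm
I = π(d_o⁴ − d_i⁴)/64 = π(84.2⁴ − 72.60⁴)/64 = 1.104×10^6 mm⁴
I = 1.104×10^6 mm⁴ = 1.104×10^-6 m⁴
Effective length L_e = K·L = 0.5 × 6.37 = 3.185 m
P_cr = π²EI / L_e² = π² × 105×10⁹ × 1.104×10^-6 / 3.185² = 1.127×10^5 N
Factor of safety n = P_cr / P = 112.74 / 70.8 = 1.59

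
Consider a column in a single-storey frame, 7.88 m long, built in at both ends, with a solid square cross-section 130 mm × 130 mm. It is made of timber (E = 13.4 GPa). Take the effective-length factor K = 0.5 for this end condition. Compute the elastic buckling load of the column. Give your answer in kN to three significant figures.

I = a⁴/12 = 130⁴/12 = 2.380×10^7 mm⁴
I = 2.380×10^7 mm⁴ = 2.380×10^-5 m⁴
Effective length L_e = K·L = 0.5 × 7.88 = 3.940 m
P_cr = π²EI / L_e² = π² × 13.4×10⁹ × 2.380×10^-5 / 3.940² = 2.028×10^5 N

P_cr ≈ 203 kN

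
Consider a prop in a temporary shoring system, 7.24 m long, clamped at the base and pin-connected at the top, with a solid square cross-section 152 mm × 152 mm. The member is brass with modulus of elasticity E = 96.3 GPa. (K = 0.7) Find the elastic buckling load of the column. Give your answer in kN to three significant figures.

I = a⁴/12 = 152⁴/12 = 4.448×10^7 mm⁴
I = 4.448×10^7 mm⁴ = 4.448×10^-5 m⁴
Effective length L_e = K·L = 0.7 × 7.24 = 5.068 m
P_cr = π²EI / L_e² = π² × 96.3×10⁹ × 4.448×10^-5 / 5.068² = 1.646×10^6 N

P_cr ≈ 1650 kN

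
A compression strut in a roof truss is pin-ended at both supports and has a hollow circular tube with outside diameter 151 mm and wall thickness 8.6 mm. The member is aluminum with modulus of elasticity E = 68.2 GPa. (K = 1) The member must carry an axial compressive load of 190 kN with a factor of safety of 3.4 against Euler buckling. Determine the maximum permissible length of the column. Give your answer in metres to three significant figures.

L_max ≈ 3.19 m

Inner diameter d_i = 151 − 2×8.6 = 133.8 mm
I = π(d_o⁴ − d_i⁴)/64 = π(151⁴ − 133.8⁴)/64 = 9.787×10^6 mm⁴
I = 9.787×10^-6 m⁴
Required critical load P_cr = n·P = 3.4 × 190 = 646.0 kN = 6.460×10^5 N
From P_cr = π²EI/(K·L)²:  L = (1/K)·√(π²EI/P_cr) = (1/1)·√(π²×6.82×10^10×9.787×10^-6/6.460×10^5)
L = 3.19 m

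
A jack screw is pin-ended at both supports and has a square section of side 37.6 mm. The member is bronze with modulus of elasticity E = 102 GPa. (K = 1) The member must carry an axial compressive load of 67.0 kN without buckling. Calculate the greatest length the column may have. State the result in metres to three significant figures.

L_max ≈ 1.58 m

I = a⁴/12 = 37.6⁴/12 = 1.666×10^5 mm⁴
I = 1.666×10^-7 m⁴
At the buckling limit P_cr = P = 6.700×10^4 N
From P_cr = π²EI/(K·L)²:  L = (1/K)·√(π²EI/P_cr) = (1/1)·√(π²×1.02×10^11×1.666×10^-7/6.700×10^4)
L = 1.58 m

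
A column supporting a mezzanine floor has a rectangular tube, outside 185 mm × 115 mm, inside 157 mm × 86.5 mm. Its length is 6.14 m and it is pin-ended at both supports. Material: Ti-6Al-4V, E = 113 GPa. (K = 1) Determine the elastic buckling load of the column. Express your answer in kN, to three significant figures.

Weak-axis I_min = (h_o·b_o³ − h_i·b_i³)/12 with b_o = 115, b_i = 86.50 mm (shorter outer/inner sides).
I_min = (185×115³ − 157.0×86.50³)/12 = 1.498×10^7 mm⁴
I = 1.498×10^7 mm⁴ = 1.498×10^-5 m⁴
Effective length L_e = K·L = 1 × 6.14 = 6.140 m
P_cr = π²EI / L_e² = π² × 113×10⁹ × 1.498×10^-5 / 6.140² = 4.431×10^5 N

P_cr ≈ 443 kN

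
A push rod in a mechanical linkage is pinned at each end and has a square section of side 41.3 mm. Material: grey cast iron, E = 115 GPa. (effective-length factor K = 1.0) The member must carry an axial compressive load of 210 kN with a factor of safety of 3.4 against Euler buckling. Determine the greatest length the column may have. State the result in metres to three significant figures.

I = a⁴/12 = 41.3⁴/12 = 2.424×10^5 mm⁴
I = 2.424×10^-7 m⁴
Required critical load P_cr = n·P = 3.4 × 210 = 714.0 kN = 7.140×10^5 N
From P_cr = π²EI/(K·L)²:  L = (1/K)·√(π²EI/P_cr) = (1/1)·√(π²×1.15×10^11×2.424×10^-7/7.140×10^5)
L = 0.621 m

L_max ≈ 0.621 m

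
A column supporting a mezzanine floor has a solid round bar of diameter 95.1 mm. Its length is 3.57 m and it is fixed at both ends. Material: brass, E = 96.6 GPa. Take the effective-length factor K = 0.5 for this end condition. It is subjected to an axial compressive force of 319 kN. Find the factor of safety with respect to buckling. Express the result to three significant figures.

n ≈ 3.77

I = πd⁴/64 = π×95.1⁴/64 = 4.015×10^6 mm⁴
I = 4.015×10^6 mm⁴ = 4.015×10^-6 m⁴
Effective length L_e = K·L = 0.5 × 3.57 = 1.785 m
P_cr = π²EI / L_e² = π² × 96.6×10⁹ × 4.015×10^-6 / 1.785² = 1.201×10^6 N
Factor of safety n = P_cr / P = 1201.4 / 319 = 3.77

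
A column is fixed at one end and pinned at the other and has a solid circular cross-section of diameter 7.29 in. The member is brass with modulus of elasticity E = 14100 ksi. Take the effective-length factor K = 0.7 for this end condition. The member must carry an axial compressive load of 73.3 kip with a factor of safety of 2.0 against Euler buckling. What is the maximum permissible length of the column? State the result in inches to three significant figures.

I = πd⁴/64 = π×7.29⁴/64 = 138.6 in⁴
Required critical load P_cr = n·P = 2.0 × 73.3 = 146.6 kip = 1.466×10^5 lb
From P_cr = π²EI/(K·L)²:  L = (1/K)·√(π²EI/P_cr) = (1/0.7)·√(π²×1.41×10^7×138.6/1.466×10^5)
L = 518 in

L_max ≈ 518 in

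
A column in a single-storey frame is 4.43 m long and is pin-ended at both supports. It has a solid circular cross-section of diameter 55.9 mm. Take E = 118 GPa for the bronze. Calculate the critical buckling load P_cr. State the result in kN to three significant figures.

I = πd⁴/64 = π×55.9⁴/64 = 4.793×10^5 mm⁴
I = 4.793×10^5 mm⁴ = 4.793×10^-7 m⁴
Effective length L_e = K·L = 1 × 4.43 = 4.430 m
P_cr = π²EI / L_e² = π² × 118×10⁹ × 4.793×10^-7 / 4.430² = 2.844×10^4 N

P_cr ≈ 28.4 kN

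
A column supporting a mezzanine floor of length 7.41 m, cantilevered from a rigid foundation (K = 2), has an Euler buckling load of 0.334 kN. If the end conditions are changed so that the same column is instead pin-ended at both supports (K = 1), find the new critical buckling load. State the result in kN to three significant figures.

P_cr ∝ 1/K², so P_cr,new = P_cr,old × (K_old/K_new)² = 0.334 × (2/1)²
= 0.334 × 4.000 = 1.34 kN

P_cr ≈ 1.34 kN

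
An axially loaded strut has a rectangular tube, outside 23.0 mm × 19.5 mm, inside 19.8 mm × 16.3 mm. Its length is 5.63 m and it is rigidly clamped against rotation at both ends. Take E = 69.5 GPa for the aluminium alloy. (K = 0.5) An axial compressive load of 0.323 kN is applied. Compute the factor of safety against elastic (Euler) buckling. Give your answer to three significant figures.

Weak-axis I_min = (h_o·b_o³ − h_i·b_i³)/12 with b_o = 19.5, b_i = 16.30 mm (shorter outer/inner sides).
I_min = (23.0×19.5³ − 19.80×16.30³)/12 = 7.066×10^3 mm⁴
I = 7.066×10^3 mm⁴ = 7.066×10^-9 m⁴
Effective length L_e = K·L = 0.5 × 5.63 = 2.815 m
P_cr = π²EI / L_e² = π² × 69.5×10⁹ × 7.066×10^-9 / 2.815² = 611.7 N
Factor of safety n = P_cr / P = 0.61166 / 0.323 = 1.89

n ≈ 1.89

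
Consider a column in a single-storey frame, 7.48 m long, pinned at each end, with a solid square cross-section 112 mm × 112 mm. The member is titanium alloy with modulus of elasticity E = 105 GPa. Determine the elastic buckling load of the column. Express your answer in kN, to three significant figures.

I = a⁴/12 = 112⁴/12 = 1.311×10^7 mm⁴
I = 1.311×10^7 mm⁴ = 1.311×10^-5 m⁴
Effective length L_e = K·L = 1 × 7.48 = 7.480 m
P_cr = π²EI / L_e² = π² × 105×10⁹ × 1.311×10^-5 / 7.480² = 2.429×10^5 N

P_cr ≈ 243 kN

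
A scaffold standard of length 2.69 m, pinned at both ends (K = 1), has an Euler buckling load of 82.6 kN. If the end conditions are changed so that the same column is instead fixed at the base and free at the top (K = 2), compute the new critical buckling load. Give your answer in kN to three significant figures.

P_cr ∝ 1/K², so P_cr,new = P_cr,old × (K_old/K_new)² = 82.6 × (1/2)²
= 82.6 × 0.2500 = 20.6 kN

P_cr ≈ 20.6 kN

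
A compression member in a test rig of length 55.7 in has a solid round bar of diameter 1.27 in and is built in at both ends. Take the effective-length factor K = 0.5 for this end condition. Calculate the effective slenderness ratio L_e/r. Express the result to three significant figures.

For a solid circle r = d/4 = 1.27/4 = 0.3175 in
L_e = K·L = 0.5 × 55.7 = 27.85 in
λ = L_e / r_min = 27.850 / 0.3175 = 87.7

λ ≈ 87.7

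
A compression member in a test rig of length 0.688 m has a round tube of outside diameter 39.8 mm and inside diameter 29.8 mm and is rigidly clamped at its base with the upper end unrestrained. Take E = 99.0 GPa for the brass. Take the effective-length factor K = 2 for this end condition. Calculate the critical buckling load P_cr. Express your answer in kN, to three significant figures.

P_cr ≈ 43.6 kN

d_o = 39.8 mm, d_i = 29.8 mm
I = π(d_o⁴ − d_i⁴)/64 = π(39.8⁴ − 29.80⁴)/64 = 8.446×10^4 mm⁴
I = 8.446×10^4 mm⁴ = 8.446×10^-8 m⁴
Effective length L_e = K·L = 2 × 0.688 = 1.376 m
P_cr = π²EI / L_e² = π² × 99.0×10⁹ × 8.446×10^-8 / 1.376² = 4.359×10^4 N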